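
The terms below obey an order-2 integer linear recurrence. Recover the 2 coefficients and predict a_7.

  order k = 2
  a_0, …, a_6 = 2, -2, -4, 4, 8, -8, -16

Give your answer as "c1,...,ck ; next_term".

  a_2 = 0·-2 + -2·2 = -4
  a_3 = 0·-4 + -2·-2 = 4
  a_4 = 0·4 + -2·-4 = 8
  a_5 = 0·8 + -2·4 = -8
  a_6 = 0·-8 + -2·8 = -16
  a_7 = 0·-16 + -2·-8 = 16

0,-2 ; 16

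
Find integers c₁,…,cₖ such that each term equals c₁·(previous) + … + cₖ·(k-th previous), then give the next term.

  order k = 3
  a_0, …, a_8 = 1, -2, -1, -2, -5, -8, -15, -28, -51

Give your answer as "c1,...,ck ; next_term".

1,1,1 ; -94

  a_3 = 1·-1 + 1·-2 + 1·1 = -2
  a_4 = 1·-2 + 1·-1 + 1·-2 = -5
  a_5 = 1·-5 + 1·-2 + 1·-1 = -8
  a_6 = 1·-8 + 1·-5 + 1·-2 = -15
  a_7 = 1·-15 + 1·-8 + 1·-5 = -28
  a_8 = 1·-28 + 1·-15 + 1·-8 = -51
  a_9 = 1·-51 + 1·-28 + 1·-15 = -94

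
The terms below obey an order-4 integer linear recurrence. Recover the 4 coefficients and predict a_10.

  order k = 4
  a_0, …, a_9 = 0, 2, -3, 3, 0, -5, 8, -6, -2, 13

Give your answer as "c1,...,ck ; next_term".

  a_4 = -1·3 + -1·-3 + 0·2 + -1·0 = 0
  a_5 = -1·0 + -1·3 + 0·-3 + -1·2 = -5
  a_6 = -1·-5 + -1·0 + 0·3 + -1·-3 = 8
  a_7 = -1·8 + -1·-5 + 0·0 + -1·3 = -6
  a_8 = -1·-6 + -1·8 + 0·-5 + -1·0 = -2
  a_9 = -1·-2 + -1·-6 + 0·8 + -1·-5 = 13
  a_10 = -1·13 + -1·-2 + 0·-6 + -1·8 = -19

-1,-1,0,-1 ; -19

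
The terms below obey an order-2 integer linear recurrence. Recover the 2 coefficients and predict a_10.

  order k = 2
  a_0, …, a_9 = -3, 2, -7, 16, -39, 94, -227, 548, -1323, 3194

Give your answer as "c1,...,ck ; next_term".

-2,1 ; -7711

  a_2 = -2·2 + 1·-3 = -7
  a_3 = -2·-7 + 1·2 = 16
  a_4 = -2·16 + 1·-7 = -39
  a_5 = -2·-39 + 1·16 = 94
  a_6 = -2·94 + 1·-39 = -227
  a_7 = -2·-227 + 1·94 = 548
  a_8 = -2·548 + 1·-227 = -1323
  a_9 = -2·-1323 + 1·548 = 3194
  a_10 = -2·3194 + 1·-1323 = -7711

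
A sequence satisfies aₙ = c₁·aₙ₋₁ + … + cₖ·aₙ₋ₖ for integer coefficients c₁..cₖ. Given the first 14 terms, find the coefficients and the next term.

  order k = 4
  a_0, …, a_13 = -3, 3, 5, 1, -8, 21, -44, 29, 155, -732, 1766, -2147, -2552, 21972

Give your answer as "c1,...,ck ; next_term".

-3,-4,2,-3 ; -65300

  a_4 = -3·1 + -4·5 + 2·3 + -3·-3 = -8
  a_5 = -3·-8 + -4·1 + 2·5 + -3·3 = 21
  a_6 = -3·21 + -4·-8 + 2·1 + -3·5 = -44
  a_7 = -3·-44 + -4·21 + 2·-8 + -3·1 = 29
  a_8 = -3·29 + -4·-44 + 2·21 + -3·-8 = 155
  a_9 = -3·155 + -4·29 + 2·-44 + -3·21 = -732
  a_10 = -3·-732 + -4·155 + 2·29 + -3·-44 = 1766
  a_11 = -3·1766 + -4·-732 + 2·155 + -3·29 = -2147
  a_12 = -3·-2147 + -4·1766 + 2·-732 + -3·155 = -2552
  a_13 = -3·-2552 + -4·-2147 + 2·1766 + -3·-732 = 21972
  a_14 = -3·21972 + -4·-2552 + 2·-2147 + -3·1766 = -65300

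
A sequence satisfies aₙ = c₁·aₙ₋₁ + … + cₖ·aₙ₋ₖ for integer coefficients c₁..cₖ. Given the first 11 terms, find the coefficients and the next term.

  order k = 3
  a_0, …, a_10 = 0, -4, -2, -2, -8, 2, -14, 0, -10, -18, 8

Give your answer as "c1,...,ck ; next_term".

-1,1,2 ; -46

  a_3 = -1·-2 + 1·-4 + 2·0 = -2
  a_4 = -1·-2 + 1·-2 + 2·-4 = -8
  a_5 = -1·-8 + 1·-2 + 2·-2 = 2
  a_6 = -1·2 + 1·-8 + 2·-2 = -14
  a_7 = -1·-14 + 1·2 + 2·-8 = 0
  a_8 = -1·0 + 1·-14 + 2·2 = -10
  a_9 = -1·-10 + 1·0 + 2·-14 = -18
  a_10 = -1·-18 + 1·-10 + 2·0 = 8
  a_11 = -1·8 + 1·-18 + 2·-10 = -46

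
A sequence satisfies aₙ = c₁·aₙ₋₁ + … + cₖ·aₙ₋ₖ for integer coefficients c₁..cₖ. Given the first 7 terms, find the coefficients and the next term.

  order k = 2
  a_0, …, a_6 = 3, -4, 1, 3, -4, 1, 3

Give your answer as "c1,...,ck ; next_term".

  a_2 = -1·-4 + -1·3 = 1
  a_3 = -1·1 + -1·-4 = 3
  a_4 = -1·3 + -1·1 = -4
  a_5 = -1·-4 + -1·3 = 1
  a_6 = -1·1 + -1·-4 = 3
  a_7 = -1·3 + -1·1 = -4

-1,-1 ; -4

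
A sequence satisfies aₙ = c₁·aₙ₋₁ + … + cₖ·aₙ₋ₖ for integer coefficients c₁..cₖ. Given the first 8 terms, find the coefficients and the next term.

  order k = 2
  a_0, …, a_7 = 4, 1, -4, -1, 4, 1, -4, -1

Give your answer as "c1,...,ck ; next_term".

  a_2 = 0·1 + -1·4 = -4
  a_3 = 0·-4 + -1·1 = -1
  a_4 = 0·-1 + -1·-4 = 4
  a_5 = 0·4 + -1·-1 = 1
  a_6 = 0·1 + -1·4 = -4
  a_7 = 0·-4 + -1·1 = -1
  a_8 = 0·-1 + -1·-4 = 4

0,-1 ; 4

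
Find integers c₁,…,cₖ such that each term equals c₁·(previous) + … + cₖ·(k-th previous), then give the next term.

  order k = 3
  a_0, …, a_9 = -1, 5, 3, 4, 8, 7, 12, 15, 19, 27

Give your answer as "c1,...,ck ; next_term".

0,1,1 ; 34

  a_3 = 0·3 + 1·5 + 1·-1 = 4
  a_4 = 0·4 + 1·3 + 1·5 = 8
  a_5 = 0·8 + 1·4 + 1·3 = 7
  a_6 = 0·7 + 1·8 + 1·4 = 12
  a_7 = 0·12 + 1·7 + 1·8 = 15
  a_8 = 0·15 + 1·12 + 1·7 = 19
  a_9 = 0·19 + 1·15 + 1·12 = 27
  a_10 = 0·27 + 1·19 + 1·15 = 34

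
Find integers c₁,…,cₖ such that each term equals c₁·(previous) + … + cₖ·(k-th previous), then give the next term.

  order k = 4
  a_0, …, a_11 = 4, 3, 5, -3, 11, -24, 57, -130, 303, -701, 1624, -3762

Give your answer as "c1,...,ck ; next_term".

  a_4 = -1·-3 + 2·5 + -2·3 + 1·4 = 11
  a_5 = -1·11 + 2·-3 + -2·5 + 1·3 = -24
  a_6 = -1·-24 + 2·11 + -2·-3 + 1·5 = 57
  a_7 = -1·57 + 2·-24 + -2·11 + 1·-3 = -130
  a_8 = -1·-130 + 2·57 + -2·-24 + 1·11 = 303
  a_9 = -1·303 + 2·-130 + -2·57 + 1·-24 = -701
  a_10 = -1·-701 + 2·303 + -2·-130 + 1·57 = 1624
  a_11 = -1·1624 + 2·-701 + -2·303 + 1·-130 = -3762
  a_12 = -1·-3762 + 2·1624 + -2·-701 + 1·303 = 8715

-1,2,-2,1 ; 8715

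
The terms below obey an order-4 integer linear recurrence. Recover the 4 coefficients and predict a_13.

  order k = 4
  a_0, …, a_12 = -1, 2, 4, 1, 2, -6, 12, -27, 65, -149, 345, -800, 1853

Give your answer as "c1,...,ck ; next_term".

  a_4 = -1·1 + 2·4 + -2·2 + 1·-1 = 2
  a_5 = -1·2 + 2·1 + -2·4 + 1·2 = -6
  a_6 = -1·-6 + 2·2 + -2·1 + 1·4 = 12
  a_7 = -1·12 + 2·-6 + -2·2 + 1·1 = -27
  a_8 = -1·-27 + 2·12 + -2·-6 + 1·2 = 65
  a_9 = -1·65 + 2·-27 + -2·12 + 1·-6 = -149
  a_10 = -1·-149 + 2·65 + -2·-27 + 1·12 = 345
  a_11 = -1·345 + 2·-149 + -2·65 + 1·-27 = -800
  a_12 = -1·-800 + 2·345 + -2·-149 + 1·65 = 1853
  a_13 = -1·1853 + 2·-800 + -2·345 + 1·-149 = -4292

-1,2,-2,1 ; -4292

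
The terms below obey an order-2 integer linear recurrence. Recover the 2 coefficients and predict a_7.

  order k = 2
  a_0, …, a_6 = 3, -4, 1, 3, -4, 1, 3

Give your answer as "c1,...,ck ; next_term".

  a_2 = -1·-4 + -1·3 = 1
  a_3 = -1·1 + -1·-4 = 3
  a_4 = -1·3 + -1·1 = -4
  a_5 = -1·-4 + -1·3 = 1
  a_6 = -1·1 + -1·-4 = 3
  a_7 = -1·3 + -1·1 = -4

-1,-1 ; -4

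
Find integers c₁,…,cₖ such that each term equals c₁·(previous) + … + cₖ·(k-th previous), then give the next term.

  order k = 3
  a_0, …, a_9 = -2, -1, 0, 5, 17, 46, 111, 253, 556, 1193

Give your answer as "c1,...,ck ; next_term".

3,-1,-2 ; 2517

  a_3 = 3·0 + -1·-1 + -2·-2 = 5
  a_4 = 3·5 + -1·0 + -2·-1 = 17
  a_5 = 3·17 + -1·5 + -2·0 = 46
  a_6 = 3·46 + -1·17 + -2·5 = 111
  a_7 = 3·111 + -1·46 + -2·17 = 253
  a_8 = 3·253 + -1·111 + -2·46 = 556
  a_9 = 3·556 + -1·253 + -2·111 = 1193
  a_10 = 3·1193 + -1·556 + -2·253 = 2517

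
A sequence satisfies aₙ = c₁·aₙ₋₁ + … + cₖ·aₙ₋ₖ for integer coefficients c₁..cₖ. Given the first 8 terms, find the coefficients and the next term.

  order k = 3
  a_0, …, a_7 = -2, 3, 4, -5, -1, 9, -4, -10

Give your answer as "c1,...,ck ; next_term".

0,-1,1 ; 13

  a_3 = 0·4 + -1·3 + 1·-2 = -5
  a_4 = 0·-5 + -1·4 + 1·3 = -1
  a_5 = 0·-1 + -1·-5 + 1·4 = 9
  a_6 = 0·9 + -1·-1 + 1·-5 = -4
  a_7 = 0·-4 + -1·9 + 1·-1 = -10
  a_8 = 0·-10 + -1·-4 + 1·9 = 13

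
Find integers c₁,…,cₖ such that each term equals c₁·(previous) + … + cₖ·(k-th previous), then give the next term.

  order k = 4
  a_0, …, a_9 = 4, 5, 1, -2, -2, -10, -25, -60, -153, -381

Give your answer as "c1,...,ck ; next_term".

  a_4 = 2·-2 + 1·1 + 1·5 + -1·4 = -2
  a_5 = 2·-2 + 1·-2 + 1·1 + -1·5 = -10
  a_6 = 2·-10 + 1·-2 + 1·-2 + -1·1 = -25
  a_7 = 2·-25 + 1·-10 + 1·-2 + -1·-2 = -60
  a_8 = 2·-60 + 1·-25 + 1·-10 + -1·-2 = -153
  a_9 = 2·-153 + 1·-60 + 1·-25 + -1·-10 = -381
  a_10 = 2·-381 + 1·-153 + 1·-60 + -1·-25 = -950

2,1,1,-1 ; -950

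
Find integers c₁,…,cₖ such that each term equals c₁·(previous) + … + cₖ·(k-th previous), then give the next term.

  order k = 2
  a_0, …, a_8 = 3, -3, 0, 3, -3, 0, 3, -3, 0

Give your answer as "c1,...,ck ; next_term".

  a_2 = -1·-3 + -1·3 = 0
  a_3 = -1·0 + -1·-3 = 3
  a_4 = -1·3 + -1·0 = -3
  a_5 = -1·-3 + -1·3 = 0
  a_6 = -1·0 + -1·-3 = 3
  a_7 = -1·3 + -1·0 = -3
  a_8 = -1·-3 + -1·3 = 0
  a_9 = -1·0 + -1·-3 = 3

-1,-1 ; 3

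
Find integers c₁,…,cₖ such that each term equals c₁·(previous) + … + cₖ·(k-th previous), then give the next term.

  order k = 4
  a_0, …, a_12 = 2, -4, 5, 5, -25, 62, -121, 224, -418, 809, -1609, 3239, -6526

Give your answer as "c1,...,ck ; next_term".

-3,-2,1,2 ; 13109

  a_4 = -3·5 + -2·5 + 1·-4 + 2·2 = -25
  a_5 = -3·-25 + -2·5 + 1·5 + 2·-4 = 62
  a_6 = -3·62 + -2·-25 + 1·5 + 2·5 = -121
  a_7 = -3·-121 + -2·62 + 1·-25 + 2·5 = 224
  a_8 = -3·224 + -2·-121 + 1·62 + 2·-25 = -418
  a_9 = -3·-418 + -2·224 + 1·-121 + 2·62 = 809
  a_10 = -3·809 + -2·-418 + 1·224 + 2·-121 = -1609
  a_11 = -3·-1609 + -2·809 + 1·-418 + 2·224 = 3239
  a_12 = -3·3239 + -2·-1609 + 1·809 + 2·-418 = -6526
  a_13 = -3·-6526 + -2·3239 + 1·-1609 + 2·809 = 13109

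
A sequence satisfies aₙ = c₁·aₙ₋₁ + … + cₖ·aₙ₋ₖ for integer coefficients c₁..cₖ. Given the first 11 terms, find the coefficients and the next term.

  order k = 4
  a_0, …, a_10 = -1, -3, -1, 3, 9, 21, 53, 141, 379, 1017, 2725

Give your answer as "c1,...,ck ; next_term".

  a_4 = 3·3 + -1·-1 + 0·-3 + 1·-1 = 9
  a_5 = 3·9 + -1·3 + 0·-1 + 1·-3 = 21
  a_6 = 3·21 + -1·9 + 0·3 + 1·-1 = 53
  a_7 = 3·53 + -1·21 + 0·9 + 1·3 = 141
  a_8 = 3·141 + -1·53 + 0·21 + 1·9 = 379
  a_9 = 3·379 + -1·141 + 0·53 + 1·21 = 1017
  a_10 = 3·1017 + -1·379 + 0·141 + 1·53 = 2725
  a_11 = 3·2725 + -1·1017 + 0·379 + 1·141 = 7299

3,-1,0,1 ; 7299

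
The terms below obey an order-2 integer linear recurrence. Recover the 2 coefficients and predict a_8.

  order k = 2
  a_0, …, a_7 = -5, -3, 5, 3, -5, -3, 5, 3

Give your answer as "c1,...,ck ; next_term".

  a_2 = 0·-3 + -1·-5 = 5
  a_3 = 0·5 + -1·-3 = 3
  a_4 = 0·3 + -1·5 = -5
  a_5 = 0·-5 + -1·3 = -3
  a_6 = 0·-3 + -1·-5 = 5
  a_7 = 0·5 + -1·-3 = 3
  a_8 = 0·3 + -1·5 = -5

0,-1 ; -5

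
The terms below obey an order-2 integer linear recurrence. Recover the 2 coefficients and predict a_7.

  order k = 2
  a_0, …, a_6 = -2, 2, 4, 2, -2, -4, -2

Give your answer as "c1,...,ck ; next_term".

1,-1 ; 2

  a_2 = 1·2 + -1·-2 = 4
  a_3 = 1·4 + -1·2 = 2
  a_4 = 1·2 + -1·4 = -2
  a_5 = 1·-2 + -1·2 = -4
  a_6 = 1·-4 + -1·-2 = -2
  a_7 = 1·-2 + -1·-4 = 2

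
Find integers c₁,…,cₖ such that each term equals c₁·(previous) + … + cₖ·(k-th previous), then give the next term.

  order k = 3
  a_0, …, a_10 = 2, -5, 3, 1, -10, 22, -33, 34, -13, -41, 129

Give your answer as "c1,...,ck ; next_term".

-2,-1,1 ; -230

  a_3 = -2·3 + -1·-5 + 1·2 = 1
  a_4 = -2·1 + -1·3 + 1·-5 = -10
  a_5 = -2·-10 + -1·1 + 1·3 = 22
  a_6 = -2·22 + -1·-10 + 1·1 = -33
  a_7 = -2·-33 + -1·22 + 1·-10 = 34
  a_8 = -2·34 + -1·-33 + 1·22 = -13
  a_9 = -2·-13 + -1·34 + 1·-33 = -41
  a_10 = -2·-41 + -1·-13 + 1·34 = 129
  a_11 = -2·129 + -1·-41 + 1·-13 = -230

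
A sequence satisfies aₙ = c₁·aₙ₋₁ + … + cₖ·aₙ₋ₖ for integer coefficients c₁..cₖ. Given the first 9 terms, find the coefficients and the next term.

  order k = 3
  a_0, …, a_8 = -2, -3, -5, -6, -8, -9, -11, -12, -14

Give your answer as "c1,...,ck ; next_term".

  a_3 = 1·-5 + 1·-3 + -1·-2 = -6
  a_4 = 1·-6 + 1·-5 + -1·-3 = -8
  a_5 = 1·-8 + 1·-6 + -1·-5 = -9
  a_6 = 1·-9 + 1·-8 + -1·-6 = -11
  a_7 = 1·-11 + 1·-9 + -1·-8 = -12
  a_8 = 1·-12 + 1·-11 + -1·-9 = -14
  a_9 = 1·-14 + 1·-12 + -1·-11 = -15

1,1,-1 ; -15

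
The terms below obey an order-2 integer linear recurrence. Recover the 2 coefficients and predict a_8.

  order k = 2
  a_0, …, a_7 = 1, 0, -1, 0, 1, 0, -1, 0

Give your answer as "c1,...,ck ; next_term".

  a_2 = 0·0 + -1·1 = -1
  a_3 = 0·-1 + -1·0 = 0
  a_4 = 0·0 + -1·-1 = 1
  a_5 = 0·1 + -1·0 = 0
  a_6 = 0·0 + -1·1 = -1
  a_7 = 0·-1 + -1·0 = 0
  a_8 = 0·0 + -1·-1 = 1

0,-1 ; 1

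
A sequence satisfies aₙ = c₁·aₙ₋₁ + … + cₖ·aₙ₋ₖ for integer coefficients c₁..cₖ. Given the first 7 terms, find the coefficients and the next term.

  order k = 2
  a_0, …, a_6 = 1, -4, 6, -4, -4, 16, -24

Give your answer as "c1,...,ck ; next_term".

  a_2 = -2·-4 + -2·1 = 6
  a_3 = -2·6 + -2·-4 = -4
  a_4 = -2·-4 + -2·6 = -4
  a_5 = -2·-4 + -2·-4 = 16
  a_6 = -2·16 + -2·-4 = -24
  a_7 = -2·-24 + -2·16 = 16

-2,-2 ; 16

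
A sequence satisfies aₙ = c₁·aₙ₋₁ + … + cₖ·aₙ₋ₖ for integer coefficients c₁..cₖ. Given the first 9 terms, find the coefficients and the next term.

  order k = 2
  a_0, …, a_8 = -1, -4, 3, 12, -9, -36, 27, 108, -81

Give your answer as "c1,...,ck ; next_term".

0,-3 ; -324

  a_2 = 0·-4 + -3·-1 = 3
  a_3 = 0·3 + -3·-4 = 12
  a_4 = 0·12 + -3·3 = -9
  a_5 = 0·-9 + -3·12 = -36
  a_6 = 0·-36 + -3·-9 = 27
  a_7 = 0·27 + -3·-36 = 108
  a_8 = 0·108 + -3·27 = -81
  a_9 = 0·-81 + -3·108 = -324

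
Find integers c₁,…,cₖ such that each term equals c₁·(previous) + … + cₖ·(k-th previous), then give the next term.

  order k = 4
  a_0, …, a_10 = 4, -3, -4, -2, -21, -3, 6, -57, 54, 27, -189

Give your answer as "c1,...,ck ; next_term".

  a_4 = 0·-2 + 0·-4 + 3·-3 + -3·4 = -21
  a_5 = 0·-21 + 0·-2 + 3·-4 + -3·-3 = -3
  a_6 = 0·-3 + 0·-21 + 3·-2 + -3·-4 = 6
  a_7 = 0·6 + 0·-3 + 3·-21 + -3·-2 = -57
  a_8 = 0·-57 + 0·6 + 3·-3 + -3·-21 = 54
  a_9 = 0·54 + 0·-57 + 3·6 + -3·-3 = 27
  a_10 = 0·27 + 0·54 + 3·-57 + -3·6 = -189
  a_11 = 0·-189 + 0·27 + 3·54 + -3·-57 = 333

0,0,3,-3 ; 333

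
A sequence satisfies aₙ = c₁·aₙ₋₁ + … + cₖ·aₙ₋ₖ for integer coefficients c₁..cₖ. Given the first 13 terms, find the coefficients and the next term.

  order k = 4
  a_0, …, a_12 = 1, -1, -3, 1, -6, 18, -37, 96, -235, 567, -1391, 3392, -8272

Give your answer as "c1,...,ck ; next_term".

  a_4 = -2·1 + 1·-3 + -1·-1 + -2·1 = -6
  a_5 = -2·-6 + 1·1 + -1·-3 + -2·-1 = 18
  a_6 = -2·18 + 1·-6 + -1·1 + -2·-3 = -37
  a_7 = -2·-37 + 1·18 + -1·-6 + -2·1 = 96
  a_8 = -2·96 + 1·-37 + -1·18 + -2·-6 = -235
  a_9 = -2·-235 + 1·96 + -1·-37 + -2·18 = 567
  a_10 = -2·567 + 1·-235 + -1·96 + -2·-37 = -1391
  a_11 = -2·-1391 + 1·567 + -1·-235 + -2·96 = 3392
  a_12 = -2·3392 + 1·-1391 + -1·567 + -2·-235 = -8272
  a_13 = -2·-8272 + 1·3392 + -1·-1391 + -2·567 = 20193

-2,1,-1,-2 ; 20193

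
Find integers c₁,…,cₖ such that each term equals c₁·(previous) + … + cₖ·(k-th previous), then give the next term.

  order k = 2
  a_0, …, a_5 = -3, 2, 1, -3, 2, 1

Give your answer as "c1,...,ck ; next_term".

-1,-1 ; -3

  a_2 = -1·2 + -1·-3 = 1
  a_3 = -1·1 + -1·2 = -3
  a_4 = -1·-3 + -1·1 = 2
  a_5 = -1·2 + -1·-3 = 1
  a_6 = -1·1 + -1·2 = -3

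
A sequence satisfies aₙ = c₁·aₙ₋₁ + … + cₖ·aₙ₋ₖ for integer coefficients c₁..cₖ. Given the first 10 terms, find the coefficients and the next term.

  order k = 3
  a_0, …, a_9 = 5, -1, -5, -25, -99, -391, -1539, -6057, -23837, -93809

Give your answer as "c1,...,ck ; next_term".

  a_3 = 4·-5 + 0·-1 + -1·5 = -25
  a_4 = 4·-25 + 0·-5 + -1·-1 = -99
  a_5 = 4·-99 + 0·-25 + -1·-5 = -391
  a_6 = 4·-391 + 0·-99 + -1·-25 = -1539
  a_7 = 4·-1539 + 0·-391 + -1·-99 = -6057
  a_8 = 4·-6057 + 0·-1539 + -1·-391 = -23837
  a_9 = 4·-23837 + 0·-6057 + -1·-1539 = -93809
  a_10 = 4·-93809 + 0·-23837 + -1·-6057 = -369179

4,0,-1 ; -369179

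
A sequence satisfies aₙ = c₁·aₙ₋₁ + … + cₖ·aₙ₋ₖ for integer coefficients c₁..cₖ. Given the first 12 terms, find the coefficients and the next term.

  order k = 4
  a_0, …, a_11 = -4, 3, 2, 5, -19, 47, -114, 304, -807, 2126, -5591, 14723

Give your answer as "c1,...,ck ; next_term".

  a_4 = -2·5 + 1·2 + -1·3 + 2·-4 = -19
  a_5 = -2·-19 + 1·5 + -1·2 + 2·3 = 47
  a_6 = -2·47 + 1·-19 + -1·5 + 2·2 = -114
  a_7 = -2·-114 + 1·47 + -1·-19 + 2·5 = 304
  a_8 = -2·304 + 1·-114 + -1·47 + 2·-19 = -807
  a_9 = -2·-807 + 1·304 + -1·-114 + 2·47 = 2126
  a_10 = -2·2126 + 1·-807 + -1·304 + 2·-114 = -5591
  a_11 = -2·-5591 + 1·2126 + -1·-807 + 2·304 = 14723
  a_12 = -2·14723 + 1·-5591 + -1·2126 + 2·-807 = -38777

-2,1,-1,2 ; -38777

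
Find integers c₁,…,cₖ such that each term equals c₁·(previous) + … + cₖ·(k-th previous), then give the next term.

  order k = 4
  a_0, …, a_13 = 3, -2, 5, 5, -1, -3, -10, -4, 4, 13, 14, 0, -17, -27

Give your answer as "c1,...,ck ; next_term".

  a_4 = 0·5 + 0·5 + -1·-2 + -1·3 = -1
  a_5 = 0·-1 + 0·5 + -1·5 + -1·-2 = -3
  a_6 = 0·-3 + 0·-1 + -1·5 + -1·5 = -10
  a_7 = 0·-10 + 0·-3 + -1·-1 + -1·5 = -4
  a_8 = 0·-4 + 0·-10 + -1·-3 + -1·-1 = 4
  a_9 = 0·4 + 0·-4 + -1·-10 + -1·-3 = 13
  a_10 = 0·13 + 0·4 + -1·-4 + -1·-10 = 14
  a_11 = 0·14 + 0·13 + -1·4 + -1·-4 = 0
  a_12 = 0·0 + 0·14 + -1·13 + -1·4 = -17
  a_13 = 0·-17 + 0·0 + -1·14 + -1·13 = -27
  a_14 = 0·-27 + 0·-17 + -1·0 + -1·14 = -14

0,0,-1,-1 ; -14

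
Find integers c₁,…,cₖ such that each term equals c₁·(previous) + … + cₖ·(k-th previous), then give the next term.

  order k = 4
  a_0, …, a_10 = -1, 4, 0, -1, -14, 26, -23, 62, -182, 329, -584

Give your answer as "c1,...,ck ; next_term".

  a_4 = -1·-1 + 0·0 + -3·4 + 3·-1 = -14
  a_5 = -1·-14 + 0·-1 + -3·0 + 3·4 = 26
  a_6 = -1·26 + 0·-14 + -3·-1 + 3·0 = -23
  a_7 = -1·-23 + 0·26 + -3·-14 + 3·-1 = 62
  a_8 = -1·62 + 0·-23 + -3·26 + 3·-14 = -182
  a_9 = -1·-182 + 0·62 + -3·-23 + 3·26 = 329
  a_10 = -1·329 + 0·-182 + -3·62 + 3·-23 = -584
  a_11 = -1·-584 + 0·329 + -3·-182 + 3·62 = 1316

-1,0,-3,3 ; 1316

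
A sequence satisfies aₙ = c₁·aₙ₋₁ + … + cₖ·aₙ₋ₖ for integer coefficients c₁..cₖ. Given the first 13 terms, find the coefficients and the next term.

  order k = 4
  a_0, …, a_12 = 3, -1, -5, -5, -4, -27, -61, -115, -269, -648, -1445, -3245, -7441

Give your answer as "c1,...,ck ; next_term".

1,1,3,3 ; -16965

  a_4 = 1·-5 + 1·-5 + 3·-1 + 3·3 = -4
  a_5 = 1·-4 + 1·-5 + 3·-5 + 3·-1 = -27
  a_6 = 1·-27 + 1·-4 + 3·-5 + 3·-5 = -61
  a_7 = 1·-61 + 1·-27 + 3·-4 + 3·-5 = -115
  a_8 = 1·-115 + 1·-61 + 3·-27 + 3·-4 = -269
  a_9 = 1·-269 + 1·-115 + 3·-61 + 3·-27 = -648
  a_10 = 1·-648 + 1·-269 + 3·-115 + 3·-61 = -1445
  a_11 = 1·-1445 + 1·-648 + 3·-269 + 3·-115 = -3245
  a_12 = 1·-3245 + 1·-1445 + 3·-648 + 3·-269 = -7441
  a_13 = 1·-7441 + 1·-3245 + 3·-1445 + 3·-648 = -16965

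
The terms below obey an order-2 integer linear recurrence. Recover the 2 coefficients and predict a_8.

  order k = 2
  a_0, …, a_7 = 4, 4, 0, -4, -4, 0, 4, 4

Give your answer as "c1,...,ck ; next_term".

1,-1 ; 0

  a_2 = 1·4 + -1·4 = 0
  a_3 = 1·0 + -1·4 = -4
  a_4 = 1·-4 + -1·0 = -4
  a_5 = 1·-4 + -1·-4 = 0
  a_6 = 1·0 + -1·-4 = 4
  a_7 = 1·4 + -1·0 = 4
  a_8 = 1·4 + -1·4 = 0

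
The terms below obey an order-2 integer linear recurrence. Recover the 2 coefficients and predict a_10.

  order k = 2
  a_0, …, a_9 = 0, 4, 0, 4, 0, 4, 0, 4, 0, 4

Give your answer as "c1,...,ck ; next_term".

0,1 ; 0

  a_2 = 0·4 + 1·0 = 0
  a_3 = 0·0 + 1·4 = 4
  a_4 = 0·4 + 1·0 = 0
  a_5 = 0·0 + 1·4 = 4
  a_6 = 0·4 + 1·0 = 0
  a_7 = 0·0 + 1·4 = 4
  a_8 = 0·4 + 1·0 = 0
  a_9 = 0·0 + 1·4 = 4
  a_10 = 0·4 + 1·0 = 0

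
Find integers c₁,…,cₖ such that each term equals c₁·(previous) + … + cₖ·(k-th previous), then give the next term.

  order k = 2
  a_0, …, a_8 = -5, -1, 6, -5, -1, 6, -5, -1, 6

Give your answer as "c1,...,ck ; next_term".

  a_2 = -1·-1 + -1·-5 = 6
  a_3 = -1·6 + -1·-1 = -5
  a_4 = -1·-5 + -1·6 = -1
  a_5 = -1·-1 + -1·-5 = 6
  a_6 = -1·6 + -1·-1 = -5
  a_7 = -1·-5 + -1·6 = -1
  a_8 = -1·-1 + -1·-5 = 6
  a_9 = -1·6 + -1·-1 = -5

-1,-1 ; -5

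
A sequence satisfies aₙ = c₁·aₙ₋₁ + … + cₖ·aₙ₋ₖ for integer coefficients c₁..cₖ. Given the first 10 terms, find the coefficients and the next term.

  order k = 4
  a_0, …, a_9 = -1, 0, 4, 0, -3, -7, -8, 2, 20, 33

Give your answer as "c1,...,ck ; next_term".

1,-1,-1,-1 ; 19

  a_4 = 1·0 + -1·4 + -1·0 + -1·-1 = -3
  a_5 = 1·-3 + -1·0 + -1·4 + -1·0 = -7
  a_6 = 1·-7 + -1·-3 + -1·0 + -1·4 = -8
  a_7 = 1·-8 + -1·-7 + -1·-3 + -1·0 = 2
  a_8 = 1·2 + -1·-8 + -1·-7 + -1·-3 = 20
  a_9 = 1·20 + -1·2 + -1·-8 + -1·-7 = 33
  a_10 = 1·33 + -1·20 + -1·2 + -1·-8 = 19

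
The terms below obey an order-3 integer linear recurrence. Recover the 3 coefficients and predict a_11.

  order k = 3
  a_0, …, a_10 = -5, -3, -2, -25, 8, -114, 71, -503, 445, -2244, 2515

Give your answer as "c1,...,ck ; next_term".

-1,4,3 ; -10156

  a_3 = -1·-2 + 4·-3 + 3·-5 = -25
  a_4 = -1·-25 + 4·-2 + 3·-3 = 8
  a_5 = -1·8 + 4·-25 + 3·-2 = -114
  a_6 = -1·-114 + 4·8 + 3·-25 = 71
  a_7 = -1·71 + 4·-114 + 3·8 = -503
  a_8 = -1·-503 + 4·71 + 3·-114 = 445
  a_9 = -1·445 + 4·-503 + 3·71 = -2244
  a_10 = -1·-2244 + 4·445 + 3·-503 = 2515
  a_11 = -1·2515 + 4·-2244 + 3·445 = -10156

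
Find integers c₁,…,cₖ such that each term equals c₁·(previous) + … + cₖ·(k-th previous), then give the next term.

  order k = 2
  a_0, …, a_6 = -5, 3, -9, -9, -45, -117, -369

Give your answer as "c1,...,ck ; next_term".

2,3 ; -1089

  a_2 = 2·3 + 3·-5 = -9
  a_3 = 2·-9 + 3·3 = -9
  a_4 = 2·-9 + 3·-9 = -45
  a_5 = 2·-45 + 3·-9 = -117
  a_6 = 2·-117 + 3·-45 = -369
  a_7 = 2·-369 + 3·-117 = -1089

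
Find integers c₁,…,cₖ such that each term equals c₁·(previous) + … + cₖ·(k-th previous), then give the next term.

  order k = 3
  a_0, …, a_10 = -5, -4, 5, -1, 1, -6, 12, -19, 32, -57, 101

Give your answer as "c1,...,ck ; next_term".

  a_3 = -2·5 + -1·-4 + -1·-5 = -1
  a_4 = -2·-1 + -1·5 + -1·-4 = 1
  a_5 = -2·1 + -1·-1 + -1·5 = -6
  a_6 = -2·-6 + -1·1 + -1·-1 = 12
  a_7 = -2·12 + -1·-6 + -1·1 = -19
  a_8 = -2·-19 + -1·12 + -1·-6 = 32
  a_9 = -2·32 + -1·-19 + -1·12 = -57
  a_10 = -2·-57 + -1·32 + -1·-19 = 101
  a_11 = -2·101 + -1·-57 + -1·32 = -177

-2,-1,-1 ; -177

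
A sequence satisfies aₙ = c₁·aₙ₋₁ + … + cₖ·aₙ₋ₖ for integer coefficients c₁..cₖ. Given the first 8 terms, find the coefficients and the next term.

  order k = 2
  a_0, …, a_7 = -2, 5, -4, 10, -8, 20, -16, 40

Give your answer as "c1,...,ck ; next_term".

0,2 ; -32

  a_2 = 0·5 + 2·-2 = -4
  a_3 = 0·-4 + 2·5 = 10
  a_4 = 0·10 + 2·-4 = -8
  a_5 = 0·-8 + 2·10 = 20
  a_6 = 0·20 + 2·-8 = -16
  a_7 = 0·-16 + 2·20 = 40
  a_8 = 0·40 + 2·-16 = -32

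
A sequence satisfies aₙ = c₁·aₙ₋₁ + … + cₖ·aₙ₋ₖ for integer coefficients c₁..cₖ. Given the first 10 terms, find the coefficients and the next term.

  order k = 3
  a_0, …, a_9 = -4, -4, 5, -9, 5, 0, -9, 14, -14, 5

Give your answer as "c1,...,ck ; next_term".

-1,0,1 ; 9

  a_3 = -1·5 + 0·-4 + 1·-4 = -9
  a_4 = -1·-9 + 0·5 + 1·-4 = 5
  a_5 = -1·5 + 0·-9 + 1·5 = 0
  a_6 = -1·0 + 0·5 + 1·-9 = -9
  a_7 = -1·-9 + 0·0 + 1·5 = 14
  a_8 = -1·14 + 0·-9 + 1·0 = -14
  a_9 = -1·-14 + 0·14 + 1·-9 = 5
  a_10 = -1·5 + 0·-14 + 1·14 = 9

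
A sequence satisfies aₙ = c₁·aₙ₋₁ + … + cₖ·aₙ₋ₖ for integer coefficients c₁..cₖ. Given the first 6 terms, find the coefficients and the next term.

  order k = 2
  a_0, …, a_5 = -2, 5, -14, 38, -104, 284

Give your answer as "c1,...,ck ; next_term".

  a_2 = -2·5 + 2·-2 = -14
  a_3 = -2·-14 + 2·5 = 38
  a_4 = -2·38 + 2·-14 = -104
  a_5 = -2·-104 + 2·38 = 284
  a_6 = -2·284 + 2·-104 = -776

-2,2 ; -776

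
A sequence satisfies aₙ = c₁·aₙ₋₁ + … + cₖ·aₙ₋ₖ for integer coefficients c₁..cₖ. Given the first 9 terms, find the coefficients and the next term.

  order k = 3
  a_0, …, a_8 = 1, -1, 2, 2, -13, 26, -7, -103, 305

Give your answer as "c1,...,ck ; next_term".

  a_3 = -2·2 + -3·-1 + 3·1 = 2
  a_4 = -2·2 + -3·2 + 3·-1 = -13
  a_5 = -2·-13 + -3·2 + 3·2 = 26
  a_6 = -2·26 + -3·-13 + 3·2 = -7
  a_7 = -2·-7 + -3·26 + 3·-13 = -103
  a_8 = -2·-103 + -3·-7 + 3·26 = 305
  a_9 = -2·305 + -3·-103 + 3·-7 = -322

-2,-3,3 ; -322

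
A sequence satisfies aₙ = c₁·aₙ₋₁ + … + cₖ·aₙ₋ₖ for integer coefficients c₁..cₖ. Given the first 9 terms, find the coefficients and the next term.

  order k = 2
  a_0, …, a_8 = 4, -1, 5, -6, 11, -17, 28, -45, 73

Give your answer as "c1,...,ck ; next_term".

-1,1 ; -118

  a_2 = -1·-1 + 1·4 = 5
  a_3 = -1·5 + 1·-1 = -6
  a_4 = -1·-6 + 1·5 = 11
  a_5 = -1·11 + 1·-6 = -17
  a_6 = -1·-17 + 1·11 = 28
  a_7 = -1·28 + 1·-17 = -45
  a_8 = -1·-45 + 1·28 = 73
  a_9 = -1·73 + 1·-45 = -118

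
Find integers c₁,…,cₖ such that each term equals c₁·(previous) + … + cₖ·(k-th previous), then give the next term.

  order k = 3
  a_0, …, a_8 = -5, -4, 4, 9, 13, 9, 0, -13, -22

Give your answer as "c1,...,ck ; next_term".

1,0,-1 ; -22

  a_3 = 1·4 + 0·-4 + -1·-5 = 9
  a_4 = 1·9 + 0·4 + -1·-4 = 13
  a_5 = 1·13 + 0·9 + -1·4 = 9
  a_6 = 1·9 + 0·13 + -1·9 = 0
  a_7 = 1·0 + 0·9 + -1·13 = -13
  a_8 = 1·-13 + 0·0 + -1·9 = -22
  a_9 = 1·-22 + 0·-13 + -1·0 = -22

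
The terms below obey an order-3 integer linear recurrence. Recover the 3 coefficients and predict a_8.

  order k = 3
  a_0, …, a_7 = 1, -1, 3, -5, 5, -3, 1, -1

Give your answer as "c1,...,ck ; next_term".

  a_3 = -2·3 + -2·-1 + -1·1 = -5
  a_4 = -2·-5 + -2·3 + -1·-1 = 5
  a_5 = -2·5 + -2·-5 + -1·3 = -3
  a_6 = -2·-3 + -2·5 + -1·-5 = 1
  a_7 = -2·1 + -2·-3 + -1·5 = -1
  a_8 = -2·-1 + -2·1 + -1·-3 = 3

-2,-2,-1 ; 3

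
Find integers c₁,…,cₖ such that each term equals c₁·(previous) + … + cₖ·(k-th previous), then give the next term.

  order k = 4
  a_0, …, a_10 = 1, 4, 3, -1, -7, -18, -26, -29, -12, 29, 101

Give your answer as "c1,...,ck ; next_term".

1,1,-2,-1 ; 183

  a_4 = 1·-1 + 1·3 + -2·4 + -1·1 = -7
  a_5 = 1·-7 + 1·-1 + -2·3 + -1·4 = -18
  a_6 = 1·-18 + 1·-7 + -2·-1 + -1·3 = -26
  a_7 = 1·-26 + 1·-18 + -2·-7 + -1·-1 = -29
  a_8 = 1·-29 + 1·-26 + -2·-18 + -1·-7 = -12
  a_9 = 1·-12 + 1·-29 + -2·-26 + -1·-18 = 29
  a_10 = 1·29 + 1·-12 + -2·-29 + -1·-26 = 101
  a_11 = 1·101 + 1·29 + -2·-12 + -1·-29 = 183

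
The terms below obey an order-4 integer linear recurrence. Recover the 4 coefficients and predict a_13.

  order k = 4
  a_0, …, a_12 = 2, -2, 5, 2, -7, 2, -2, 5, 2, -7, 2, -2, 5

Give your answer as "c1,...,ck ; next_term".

-1,-1,-1,-1 ; 2

  a_4 = -1·2 + -1·5 + -1·-2 + -1·2 = -7
  a_5 = -1·-7 + -1·2 + -1·5 + -1·-2 = 2
  a_6 = -1·2 + -1·-7 + -1·2 + -1·5 = -2
  a_7 = -1·-2 + -1·2 + -1·-7 + -1·2 = 5
  a_8 = -1·5 + -1·-2 + -1·2 + -1·-7 = 2
  a_9 = -1·2 + -1·5 + -1·-2 + -1·2 = -7
  a_10 = -1·-7 + -1·2 + -1·5 + -1·-2 = 2
  a_11 = -1·2 + -1·-7 + -1·2 + -1·5 = -2
  a_12 = -1·-2 + -1·2 + -1·-7 + -1·2 = 5
  a_13 = -1·5 + -1·-2 + -1·2 + -1·-7 = 2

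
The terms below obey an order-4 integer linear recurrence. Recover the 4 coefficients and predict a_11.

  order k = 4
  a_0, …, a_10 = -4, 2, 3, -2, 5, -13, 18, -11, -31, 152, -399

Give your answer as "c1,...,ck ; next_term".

  a_4 = -3·-2 + -3·3 + 0·2 + -2·-4 = 5
  a_5 = -3·5 + -3·-2 + 0·3 + -2·2 = -13
  a_6 = -3·-13 + -3·5 + 0·-2 + -2·3 = 18
  a_7 = -3·18 + -3·-13 + 0·5 + -2·-2 = -11
  a_8 = -3·-11 + -3·18 + 0·-13 + -2·5 = -31
  a_9 = -3·-31 + -3·-11 + 0·18 + -2·-13 = 152
  a_10 = -3·152 + -3·-31 + 0·-11 + -2·18 = -399
  a_11 = -3·-399 + -3·152 + 0·-31 + -2·-11 = 763

-3,-3,0,-2 ; 763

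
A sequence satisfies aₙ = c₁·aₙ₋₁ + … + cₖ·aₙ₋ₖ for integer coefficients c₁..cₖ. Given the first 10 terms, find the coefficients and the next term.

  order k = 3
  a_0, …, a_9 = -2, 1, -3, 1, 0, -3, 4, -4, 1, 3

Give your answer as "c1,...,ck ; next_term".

-1,0,1 ; -7

  a_3 = -1·-3 + 0·1 + 1·-2 = 1
  a_4 = -1·1 + 0·-3 + 1·1 = 0
  a_5 = -1·0 + 0·1 + 1·-3 = -3
  a_6 = -1·-3 + 0·0 + 1·1 = 4
  a_7 = -1·4 + 0·-3 + 1·0 = -4
  a_8 = -1·-4 + 0·4 + 1·-3 = 1
  a_9 = -1·1 + 0·-4 + 1·4 = 3
  a_10 = -1·3 + 0·1 + 1·-4 = -7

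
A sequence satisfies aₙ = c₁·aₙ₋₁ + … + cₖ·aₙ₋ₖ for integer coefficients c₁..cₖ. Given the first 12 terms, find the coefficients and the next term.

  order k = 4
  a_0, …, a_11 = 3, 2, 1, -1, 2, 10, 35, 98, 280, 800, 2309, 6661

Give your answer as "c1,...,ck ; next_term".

  a_4 = 3·-1 + 0·1 + -2·2 + 3·3 = 2
  a_5 = 3·2 + 0·-1 + -2·1 + 3·2 = 10
  a_6 = 3·10 + 0·2 + -2·-1 + 3·1 = 35
  a_7 = 3·35 + 0·10 + -2·2 + 3·-1 = 98
  a_8 = 3·98 + 0·35 + -2·10 + 3·2 = 280
  a_9 = 3·280 + 0·98 + -2·35 + 3·10 = 800
  a_10 = 3·800 + 0·280 + -2·98 + 3·35 = 2309
  a_11 = 3·2309 + 0·800 + -2·280 + 3·98 = 6661
  a_12 = 3·6661 + 0·2309 + -2·800 + 3·280 = 19223

3,0,-2,3 ; 19223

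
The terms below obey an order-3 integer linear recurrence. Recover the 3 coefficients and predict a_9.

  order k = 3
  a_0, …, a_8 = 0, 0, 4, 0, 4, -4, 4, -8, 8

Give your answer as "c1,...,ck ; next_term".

  a_3 = 0·4 + 1·0 + -1·0 = 0
  a_4 = 0·0 + 1·4 + -1·0 = 4
  a_5 = 0·4 + 1·0 + -1·4 = -4
  a_6 = 0·-4 + 1·4 + -1·0 = 4
  a_7 = 0·4 + 1·-4 + -1·4 = -8
  a_8 = 0·-8 + 1·4 + -1·-4 = 8
  a_9 = 0·8 + 1·-8 + -1·4 = -12

0,1,-1 ; -12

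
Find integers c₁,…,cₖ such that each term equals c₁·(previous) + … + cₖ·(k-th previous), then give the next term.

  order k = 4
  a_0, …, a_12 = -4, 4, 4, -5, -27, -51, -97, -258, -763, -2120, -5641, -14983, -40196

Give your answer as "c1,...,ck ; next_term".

  a_4 = 3·-5 + -2·4 + 2·4 + 3·-4 = -27
  a_5 = 3·-27 + -2·-5 + 2·4 + 3·4 = -51
  a_6 = 3·-51 + -2·-27 + 2·-5 + 3·4 = -97
  a_7 = 3·-97 + -2·-51 + 2·-27 + 3·-5 = -258
  a_8 = 3·-258 + -2·-97 + 2·-51 + 3·-27 = -763
  a_9 = 3·-763 + -2·-258 + 2·-97 + 3·-51 = -2120
  a_10 = 3·-2120 + -2·-763 + 2·-258 + 3·-97 = -5641
  a_11 = 3·-5641 + -2·-2120 + 2·-763 + 3·-258 = -14983
  a_12 = 3·-14983 + -2·-5641 + 2·-2120 + 3·-763 = -40196
  a_13 = 3·-40196 + -2·-14983 + 2·-5641 + 3·-2120 = -108264

3,-2,2,3 ; -108264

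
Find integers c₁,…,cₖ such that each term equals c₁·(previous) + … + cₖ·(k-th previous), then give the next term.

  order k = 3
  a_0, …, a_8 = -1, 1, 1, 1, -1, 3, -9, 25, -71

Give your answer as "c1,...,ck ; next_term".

  a_3 = -2·1 + 2·1 + -1·-1 = 1
  a_4 = -2·1 + 2·1 + -1·1 = -1
  a_5 = -2·-1 + 2·1 + -1·1 = 3
  a_6 = -2·3 + 2·-1 + -1·1 = -9
  a_7 = -2·-9 + 2·3 + -1·-1 = 25
  a_8 = -2·25 + 2·-9 + -1·3 = -71
  a_9 = -2·-71 + 2·25 + -1·-9 = 201

-2,2,-1 ; 201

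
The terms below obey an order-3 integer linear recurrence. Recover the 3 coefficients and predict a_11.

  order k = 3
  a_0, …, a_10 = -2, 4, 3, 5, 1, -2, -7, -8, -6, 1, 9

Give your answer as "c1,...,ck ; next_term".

1,0,-1 ; 15

  a_3 = 1·3 + 0·4 + -1·-2 = 5
  a_4 = 1·5 + 0·3 + -1·4 = 1
  a_5 = 1·1 + 0·5 + -1·3 = -2
  a_6 = 1·-2 + 0·1 + -1·5 = -7
  a_7 = 1·-7 + 0·-2 + -1·1 = -8
  a_8 = 1·-8 + 0·-7 + -1·-2 = -6
  a_9 = 1·-6 + 0·-8 + -1·-7 = 1
  a_10 = 1·1 + 0·-6 + -1·-8 = 9
  a_11 = 1·9 + 0·1 + -1·-6 = 15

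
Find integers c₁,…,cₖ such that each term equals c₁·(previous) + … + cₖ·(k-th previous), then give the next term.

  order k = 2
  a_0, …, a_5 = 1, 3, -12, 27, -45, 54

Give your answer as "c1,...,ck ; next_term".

-3,-3 ; -27

  a_2 = -3·3 + -3·1 = -12
  a_3 = -3·-12 + -3·3 = 27
  a_4 = -3·27 + -3·-12 = -45
  a_5 = -3·-45 + -3·27 = 54
  a_6 = -3·54 + -3·-45 = -27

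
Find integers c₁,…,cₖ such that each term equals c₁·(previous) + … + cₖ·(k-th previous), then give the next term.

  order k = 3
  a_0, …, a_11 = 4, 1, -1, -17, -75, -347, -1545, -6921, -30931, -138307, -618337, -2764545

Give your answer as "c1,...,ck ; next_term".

  a_3 = 4·-1 + 3·1 + -4·4 = -17
  a_4 = 4·-17 + 3·-1 + -4·1 = -75
  a_5 = 4·-75 + 3·-17 + -4·-1 = -347
  a_6 = 4·-347 + 3·-75 + -4·-17 = -1545
  a_7 = 4·-1545 + 3·-347 + -4·-75 = -6921
  a_8 = 4·-6921 + 3·-1545 + -4·-347 = -30931
  a_9 = 4·-30931 + 3·-6921 + -4·-1545 = -138307
  a_10 = 4·-138307 + 3·-30931 + -4·-6921 = -618337
  a_11 = 4·-618337 + 3·-138307 + -4·-30931 = -2764545
  a_12 = 4·-2764545 + 3·-618337 + -4·-138307 = -12359963

4,3,-4 ; -12359963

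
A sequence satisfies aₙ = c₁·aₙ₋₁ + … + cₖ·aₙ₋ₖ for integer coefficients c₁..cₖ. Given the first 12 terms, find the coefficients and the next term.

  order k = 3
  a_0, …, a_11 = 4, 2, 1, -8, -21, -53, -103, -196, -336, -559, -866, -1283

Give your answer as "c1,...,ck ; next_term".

2,1,-3 ; -1755

  a_3 = 2·1 + 1·2 + -3·4 = -8
  a_4 = 2·-8 + 1·1 + -3·2 = -21
  a_5 = 2·-21 + 1·-8 + -3·1 = -53
  a_6 = 2·-53 + 1·-21 + -3·-8 = -103
  a_7 = 2·-103 + 1·-53 + -3·-21 = -196
  a_8 = 2·-196 + 1·-103 + -3·-53 = -336
  a_9 = 2·-336 + 1·-196 + -3·-103 = -559
  a_10 = 2·-559 + 1·-336 + -3·-196 = -866
  a_11 = 2·-866 + 1·-559 + -3·-336 = -1283
  a_12 = 2·-1283 + 1·-866 + -3·-559 = -1755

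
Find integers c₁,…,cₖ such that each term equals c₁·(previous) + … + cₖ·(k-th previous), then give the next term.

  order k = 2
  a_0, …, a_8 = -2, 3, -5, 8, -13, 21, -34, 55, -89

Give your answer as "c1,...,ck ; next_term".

  a_2 = -1·3 + 1·-2 = -5
  a_3 = -1·-5 + 1·3 = 8
  a_4 = -1·8 + 1·-5 = -13
  a_5 = -1·-13 + 1·8 = 21
  a_6 = -1·21 + 1·-13 = -34
  a_7 = -1·-34 + 1·21 = 55
  a_8 = -1·55 + 1·-34 = -89
  a_9 = -1·-89 + 1·55 = 144

-1,1 ; 144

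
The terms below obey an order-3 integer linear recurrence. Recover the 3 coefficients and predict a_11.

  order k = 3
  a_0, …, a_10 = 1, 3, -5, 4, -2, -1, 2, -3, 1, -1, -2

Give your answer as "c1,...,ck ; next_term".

  a_3 = 0·-5 + 1·3 + 1·1 = 4
  a_4 = 0·4 + 1·-5 + 1·3 = -2
  a_5 = 0·-2 + 1·4 + 1·-5 = -1
  a_6 = 0·-1 + 1·-2 + 1·4 = 2
  a_7 = 0·2 + 1·-1 + 1·-2 = -3
  a_8 = 0·-3 + 1·2 + 1·-1 = 1
  a_9 = 0·1 + 1·-3 + 1·2 = -1
  a_10 = 0·-1 + 1·1 + 1·-3 = -2
  a_11 = 0·-2 + 1·-1 + 1·1 = 0

0,1,1 ; 0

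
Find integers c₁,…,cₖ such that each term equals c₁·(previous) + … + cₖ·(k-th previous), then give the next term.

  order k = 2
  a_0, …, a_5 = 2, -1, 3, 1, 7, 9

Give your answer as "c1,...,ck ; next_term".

  a_2 = 1·-1 + 2·2 = 3
  a_3 = 1·3 + 2·-1 = 1
  a_4 = 1·1 + 2·3 = 7
  a_5 = 1·7 + 2·1 = 9
  a_6 = 1·9 + 2·7 = 23

1,2 ; 23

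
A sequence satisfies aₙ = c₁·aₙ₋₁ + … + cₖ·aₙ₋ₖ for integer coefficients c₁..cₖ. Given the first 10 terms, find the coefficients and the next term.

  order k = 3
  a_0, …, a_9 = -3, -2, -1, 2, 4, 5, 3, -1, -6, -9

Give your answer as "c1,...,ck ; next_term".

  a_3 = 1·-1 + 0·-2 + -1·-3 = 2
  a_4 = 1·2 + 0·-1 + -1·-2 = 4
  a_5 = 1·4 + 0·2 + -1·-1 = 5
  a_6 = 1·5 + 0·4 + -1·2 = 3
  a_7 = 1·3 + 0·5 + -1·4 = -1
  a_8 = 1·-1 + 0·3 + -1·5 = -6
  a_9 = 1·-6 + 0·-1 + -1·3 = -9
  a_10 = 1·-9 + 0·-6 + -1·-1 = -8

1,0,-1 ; -8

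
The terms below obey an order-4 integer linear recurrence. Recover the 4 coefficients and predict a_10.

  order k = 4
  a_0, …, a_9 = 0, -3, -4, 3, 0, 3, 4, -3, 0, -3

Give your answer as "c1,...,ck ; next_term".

0,0,0,-1 ; -4

  a_4 = 0·3 + 0·-4 + 0·-3 + -1·0 = 0
  a_5 = 0·0 + 0·3 + 0·-4 + -1·-3 = 3
  a_6 = 0·3 + 0·0 + 0·3 + -1·-4 = 4
  a_7 = 0·4 + 0·3 + 0·0 + -1·3 = -3
  a_8 = 0·-3 + 0·4 + 0·3 + -1·0 = 0
  a_9 = 0·0 + 0·-3 + 0·4 + -1·3 = -3
  a_10 = 0·-3 + 0·0 + 0·-3 + -1·4 = -4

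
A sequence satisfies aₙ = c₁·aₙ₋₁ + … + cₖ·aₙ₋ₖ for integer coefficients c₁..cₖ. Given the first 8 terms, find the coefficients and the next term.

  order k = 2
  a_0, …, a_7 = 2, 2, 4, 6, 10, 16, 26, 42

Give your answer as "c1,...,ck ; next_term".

  a_2 = 1·2 + 1·2 = 4
  a_3 = 1·4 + 1·2 = 6
  a_4 = 1·6 + 1·4 = 10
  a_5 = 1·10 + 1·6 = 16
  a_6 = 1·16 + 1·10 = 26
  a_7 = 1·26 + 1·16 = 42
  a_8 = 1·42 + 1·26 = 68

1,1 ; 68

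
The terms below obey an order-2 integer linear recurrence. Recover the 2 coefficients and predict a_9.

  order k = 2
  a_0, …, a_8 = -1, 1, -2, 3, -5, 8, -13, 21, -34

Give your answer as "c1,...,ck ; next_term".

-1,1 ; 55

  a_2 = -1·1 + 1·-1 = -2
  a_3 = -1·-2 + 1·1 = 3
  a_4 = -1·3 + 1·-2 = -5
  a_5 = -1·-5 + 1·3 = 8
  a_6 = -1·8 + 1·-5 = -13
  a_7 = -1·-13 + 1·8 = 21
  a_8 = -1·21 + 1·-13 = -34
  a_9 = -1·-34 + 1·21 = 55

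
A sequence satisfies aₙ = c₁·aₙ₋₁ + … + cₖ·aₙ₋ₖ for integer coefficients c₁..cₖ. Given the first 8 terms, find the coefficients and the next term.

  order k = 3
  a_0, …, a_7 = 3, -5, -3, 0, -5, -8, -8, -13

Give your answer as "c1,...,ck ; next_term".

  a_3 = 1·-3 + 0·-5 + 1·3 = 0
  a_4 = 1·0 + 0·-3 + 1·-5 = -5
  a_5 = 1·-5 + 0·0 + 1·-3 = -8
  a_6 = 1·-8 + 0·-5 + 1·0 = -8
  a_7 = 1·-8 + 0·-8 + 1·-5 = -13
  a_8 = 1·-13 + 0·-8 + 1·-8 = -21

1,0,1 ; -21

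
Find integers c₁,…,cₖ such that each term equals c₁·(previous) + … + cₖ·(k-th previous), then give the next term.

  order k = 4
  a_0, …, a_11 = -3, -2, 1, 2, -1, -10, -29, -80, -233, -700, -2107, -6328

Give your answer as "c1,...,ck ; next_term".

3,0,-1,3 ; -18983

  a_4 = 3·2 + 0·1 + -1·-2 + 3·-3 = -1
  a_5 = 3·-1 + 0·2 + -1·1 + 3·-2 = -10
  a_6 = 3·-10 + 0·-1 + -1·2 + 3·1 = -29
  a_7 = 3·-29 + 0·-10 + -1·-1 + 3·2 = -80
  a_8 = 3·-80 + 0·-29 + -1·-10 + 3·-1 = -233
  a_9 = 3·-233 + 0·-80 + -1·-29 + 3·-10 = -700
  a_10 = 3·-700 + 0·-233 + -1·-80 + 3·-29 = -2107
  a_11 = 3·-2107 + 0·-700 + -1·-233 + 3·-80 = -6328
  a_12 = 3·-6328 + 0·-2107 + -1·-700 + 3·-233 = -18983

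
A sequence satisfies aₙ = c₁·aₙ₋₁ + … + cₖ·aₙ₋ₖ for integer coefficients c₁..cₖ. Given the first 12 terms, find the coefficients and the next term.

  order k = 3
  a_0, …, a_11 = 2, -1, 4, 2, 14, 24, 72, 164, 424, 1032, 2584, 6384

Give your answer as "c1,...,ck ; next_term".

  a_3 = 2·4 + 2·-1 + -2·2 = 2
  a_4 = 2·2 + 2·4 + -2·-1 = 14
  a_5 = 2·14 + 2·2 + -2·4 = 24
  a_6 = 2·24 + 2·14 + -2·2 = 72
  a_7 = 2·72 + 2·24 + -2·14 = 164
  a_8 = 2·164 + 2·72 + -2·24 = 424
  a_9 = 2·424 + 2·164 + -2·72 = 1032
  a_10 = 2·1032 + 2·424 + -2·164 = 2584
  a_11 = 2·2584 + 2·1032 + -2·424 = 6384
  a_12 = 2·6384 + 2·2584 + -2·1032 = 15872

2,2,-2 ; 15872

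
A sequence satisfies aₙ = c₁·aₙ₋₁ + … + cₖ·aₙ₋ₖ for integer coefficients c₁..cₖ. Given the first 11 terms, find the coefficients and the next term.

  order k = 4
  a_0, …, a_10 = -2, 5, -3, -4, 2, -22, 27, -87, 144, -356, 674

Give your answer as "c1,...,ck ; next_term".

  a_4 = -1·-4 + 3·-3 + 1·5 + -1·-2 = 2
  a_5 = -1·2 + 3·-4 + 1·-3 + -1·5 = -22
  a_6 = -1·-22 + 3·2 + 1·-4 + -1·-3 = 27
  a_7 = -1·27 + 3·-22 + 1·2 + -1·-4 = -87
  a_8 = -1·-87 + 3·27 + 1·-22 + -1·2 = 144
  a_9 = -1·144 + 3·-87 + 1·27 + -1·-22 = -356
  a_10 = -1·-356 + 3·144 + 1·-87 + -1·27 = 674
  a_11 = -1·674 + 3·-356 + 1·144 + -1·-87 = -1511

-1,3,1,-1 ; -1511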